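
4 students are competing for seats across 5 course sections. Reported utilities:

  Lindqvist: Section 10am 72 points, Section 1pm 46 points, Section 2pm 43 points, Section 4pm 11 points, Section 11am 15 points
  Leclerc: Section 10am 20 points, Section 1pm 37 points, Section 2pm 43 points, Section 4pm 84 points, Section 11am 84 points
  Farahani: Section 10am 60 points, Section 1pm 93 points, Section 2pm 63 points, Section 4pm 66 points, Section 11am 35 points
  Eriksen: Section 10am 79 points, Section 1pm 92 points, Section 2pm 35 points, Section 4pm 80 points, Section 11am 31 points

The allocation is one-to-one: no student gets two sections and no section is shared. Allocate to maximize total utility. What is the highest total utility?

Treat this as an assignment problem: match each student to one section.
Optimal: Lindqvist→Section 10am (72 points), Leclerc→Section 11am (84 points), Farahani→Section 1pm (93 points), Eriksen→Section 4pm (80 points) — total 72+84+93+80 = 329 points.
Max-entry greedy (repeatedly take the single best remaining cell) gives 299 points, worse by 30.
Checked against all permutations: 329 points is optimal.

Maximum total: 329 points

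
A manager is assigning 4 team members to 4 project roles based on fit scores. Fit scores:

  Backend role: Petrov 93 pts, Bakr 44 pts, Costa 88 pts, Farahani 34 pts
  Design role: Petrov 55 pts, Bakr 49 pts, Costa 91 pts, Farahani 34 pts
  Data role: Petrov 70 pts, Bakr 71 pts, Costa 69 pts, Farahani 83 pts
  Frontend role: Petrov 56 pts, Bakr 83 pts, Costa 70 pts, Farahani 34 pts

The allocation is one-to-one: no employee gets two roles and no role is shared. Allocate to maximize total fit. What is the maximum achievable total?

Treat this as an assignment problem: match each employee to one role.
Optimal: Petrov→Backend role (93 pts), Bakr→Frontend role (83 pts), Costa→Design role (91 pts), Farahani→Data role (83 pts) — total 93+83+91+83 = 350 pts.

Maximum total: 350 pts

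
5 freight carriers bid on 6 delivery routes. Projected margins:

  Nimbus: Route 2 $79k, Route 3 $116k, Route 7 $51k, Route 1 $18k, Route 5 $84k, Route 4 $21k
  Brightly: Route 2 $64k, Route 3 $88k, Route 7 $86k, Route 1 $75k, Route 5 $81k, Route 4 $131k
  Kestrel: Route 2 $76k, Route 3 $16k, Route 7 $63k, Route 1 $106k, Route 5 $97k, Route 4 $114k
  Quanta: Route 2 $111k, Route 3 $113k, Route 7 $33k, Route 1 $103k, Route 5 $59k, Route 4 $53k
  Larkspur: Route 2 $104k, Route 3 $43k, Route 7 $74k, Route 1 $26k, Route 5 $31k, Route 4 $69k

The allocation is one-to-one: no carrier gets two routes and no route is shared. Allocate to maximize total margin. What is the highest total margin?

Maximum total: $551k

Optimal: Nimbus→Route 3 ($116k), Brightly→Route 4 ($131k), Kestrel→Route 5 ($97k), Quanta→Route 1 ($103k), Larkspur→Route 2 ($104k) — total 116+131+97+103+104 = $551k.
Column-greedy (each route in turn goes to its best remaining carrier) gives $450k, worse by 101.
No other one-to-one assignment exceeds $551k.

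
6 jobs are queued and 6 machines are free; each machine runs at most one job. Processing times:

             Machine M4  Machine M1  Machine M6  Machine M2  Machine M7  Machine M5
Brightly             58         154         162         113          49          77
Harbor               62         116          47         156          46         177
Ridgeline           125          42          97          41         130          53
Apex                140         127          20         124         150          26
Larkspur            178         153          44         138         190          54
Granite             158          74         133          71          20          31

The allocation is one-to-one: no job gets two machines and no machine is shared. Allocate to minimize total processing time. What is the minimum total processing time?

Min total: 287 min

Optimal: Brightly→Machine M4 (58 min), Harbor→Machine M7 (46 min), Ridgeline→Machine M1 (42 min), Apex→Machine M5 (26 min), Larkspur→Machine M6 (44 min), Granite→Machine M2 (71 min) — total 58+46+42+26+44+71 = 287 min.
Row-greedy (each job in turn takes its cheapest remaining machine) gives 474 min, worse by 187.
Next-best assignment: Brightly→Machine M4, Harbor→Machine M7, Ridgeline→Machine M2, Apex→Machine M5, Larkspur→Machine M6, Granite→Machine M1 = 289 min.
Swapping Apex↔Brightly (Apex→Machine M4 140 min, Brightly→Machine M5 77 min) adds 133.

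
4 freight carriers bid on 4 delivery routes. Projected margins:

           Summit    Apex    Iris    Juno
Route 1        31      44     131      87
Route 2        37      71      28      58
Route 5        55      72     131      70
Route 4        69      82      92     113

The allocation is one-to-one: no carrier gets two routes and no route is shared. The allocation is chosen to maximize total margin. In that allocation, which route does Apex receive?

Optimal: Summit→Route 5 ($55k), Apex→Route 2 ($71k), Iris→Route 1 ($131k), Juno→Route 4 ($113k) — total 55+71+131+113 = $370k.
Row-greedy (each carrier in turn takes its best remaining route) gives $330k, worse by 40.
Next-best assignment: Summit→Route 4, Apex→Route 2, Iris→Route 5, Juno→Route 1 = $358k.
Apex's own top route is Route 4 ($82k), but forcing Apex→Route 4 and reassigning the rest optimally gives only $337k — worse by 33.

Apex receives Route 2.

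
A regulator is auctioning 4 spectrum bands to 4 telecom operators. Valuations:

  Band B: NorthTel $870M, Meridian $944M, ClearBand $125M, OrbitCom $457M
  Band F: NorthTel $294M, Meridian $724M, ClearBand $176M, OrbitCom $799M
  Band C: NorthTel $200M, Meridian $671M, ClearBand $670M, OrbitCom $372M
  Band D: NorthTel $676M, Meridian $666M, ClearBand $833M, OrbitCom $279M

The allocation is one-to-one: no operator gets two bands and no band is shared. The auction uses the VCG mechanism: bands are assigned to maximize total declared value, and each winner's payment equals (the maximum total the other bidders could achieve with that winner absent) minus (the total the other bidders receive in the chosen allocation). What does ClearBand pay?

Efficient allocation: NorthTel→Band B ($870M), Meridian→Band C ($671M), ClearBand→Band D ($833M), OrbitCom→Band F ($799M); total welfare W = $3173M.
ClearBand receives Band D at value $833M, so the others get W − 833 = $2340M.
Without ClearBand: best allocation of the remaining 3 bidders over all 4 bands is NorthTel→Band D ($676M), Meridian→Band B ($944M), OrbitCom→Band F ($799M), total $2419M.
VCG payment = (others' best without ClearBand) − (others' welfare with ClearBand) = 2419 − 2340 = $79M.

ClearBand pays $79M.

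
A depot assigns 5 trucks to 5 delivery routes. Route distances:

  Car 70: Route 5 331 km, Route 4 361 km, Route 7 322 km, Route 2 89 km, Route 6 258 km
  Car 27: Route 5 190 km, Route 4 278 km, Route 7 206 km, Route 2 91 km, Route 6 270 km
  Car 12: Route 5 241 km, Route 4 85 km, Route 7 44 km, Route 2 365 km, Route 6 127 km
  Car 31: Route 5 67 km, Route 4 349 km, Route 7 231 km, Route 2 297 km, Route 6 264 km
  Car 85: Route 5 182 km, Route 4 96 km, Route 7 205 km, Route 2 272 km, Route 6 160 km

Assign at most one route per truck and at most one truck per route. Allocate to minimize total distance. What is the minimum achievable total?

This is the linear assignment problem.
Optimal: Car 70→Route 6 (258 km), Car 27→Route 2 (91 km), Car 12→Route 7 (44 km), Car 31→Route 5 (67 km), Car 85→Route 4 (96 km) — total 258+91+44+67+96 = 556 km.
Swapping Car 31↔Car 12 (Car 31→Route 7 231 km, Car 12→Route 5 241 km) adds 361.
No other one-to-one assignment undercuts 556 km.

Min total: 556 km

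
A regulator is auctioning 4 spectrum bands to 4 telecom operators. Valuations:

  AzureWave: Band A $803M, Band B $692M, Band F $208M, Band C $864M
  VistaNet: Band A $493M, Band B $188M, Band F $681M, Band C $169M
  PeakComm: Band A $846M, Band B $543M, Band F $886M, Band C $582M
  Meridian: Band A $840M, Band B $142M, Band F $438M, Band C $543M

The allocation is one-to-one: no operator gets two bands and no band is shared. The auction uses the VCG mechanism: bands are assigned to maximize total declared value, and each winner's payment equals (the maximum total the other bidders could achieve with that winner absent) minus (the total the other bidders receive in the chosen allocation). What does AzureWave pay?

AzureWave pays $39M.

Efficient allocation: AzureWave→Band C ($864M), VistaNet→Band F ($681M), PeakComm→Band B ($543M), Meridian→Band A ($840M); total welfare W = $2928M.
AzureWave receives Band C at value $864M, so the others get W − 864 = $2064M.
Without AzureWave: best allocation of the remaining 3 bidders over all 4 bands is VistaNet→Band F ($681M), PeakComm→Band C ($582M), Meridian→Band A ($840M), total $2103M.
VCG payment = (others' best without AzureWave) − (others' welfare with AzureWave) = 2103 − 2064 = $39M.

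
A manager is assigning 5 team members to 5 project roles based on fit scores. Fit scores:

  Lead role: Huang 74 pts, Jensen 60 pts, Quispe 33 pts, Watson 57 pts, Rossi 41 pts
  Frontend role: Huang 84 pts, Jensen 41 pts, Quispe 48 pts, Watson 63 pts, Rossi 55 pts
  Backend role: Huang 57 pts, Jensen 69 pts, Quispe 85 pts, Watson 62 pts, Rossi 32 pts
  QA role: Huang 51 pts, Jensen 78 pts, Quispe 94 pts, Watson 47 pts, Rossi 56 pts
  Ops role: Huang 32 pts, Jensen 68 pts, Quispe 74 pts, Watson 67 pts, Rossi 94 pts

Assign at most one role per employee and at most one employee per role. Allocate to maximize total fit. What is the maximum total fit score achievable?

This is a one-to-one assignment (maximum-weight bipartite matching).
Optimal: Huang→Frontend role (84 pts), Jensen→Backend role (69 pts), Quispe→QA role (94 pts), Watson→Lead role (57 pts), Rossi→Ops role (94 pts) — total 84+69+94+57+94 = 398 pts.
Row-greedy (each employee in turn takes its best remaining role) gives 355 pts, worse by 43.

Maximum total: 398 pts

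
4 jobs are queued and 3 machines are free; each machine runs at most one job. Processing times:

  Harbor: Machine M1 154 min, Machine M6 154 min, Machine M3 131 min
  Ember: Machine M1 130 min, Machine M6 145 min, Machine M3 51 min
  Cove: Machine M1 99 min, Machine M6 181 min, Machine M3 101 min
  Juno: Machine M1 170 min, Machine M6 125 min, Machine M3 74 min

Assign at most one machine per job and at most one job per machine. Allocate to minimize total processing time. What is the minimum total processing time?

This is a one-to-one assignment (minimum-cost bipartite matching).
Optimal: Cove→Machine M1 (99 min), Juno→Machine M6 (125 min), Ember→Machine M3 (51 min) — total 99+125+51 = 275 min.
Row-greedy (each job in turn takes its cheapest remaining machine) gives 442 min, worse by 167.
No other one-to-one assignment undercuts 275 min.

Min total: 275 min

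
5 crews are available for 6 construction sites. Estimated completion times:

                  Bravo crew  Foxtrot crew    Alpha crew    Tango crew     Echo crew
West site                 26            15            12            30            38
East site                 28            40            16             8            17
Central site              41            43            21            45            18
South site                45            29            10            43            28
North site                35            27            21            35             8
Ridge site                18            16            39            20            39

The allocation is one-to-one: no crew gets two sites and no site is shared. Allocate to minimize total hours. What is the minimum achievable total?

Min total: 59 hours

Optimal: Bravo crew→Ridge site (18 hours), Foxtrot crew→West site (15 hours), Alpha crew→South site (10 hours), Tango crew→East site (8 hours), Echo crew→North site (8 hours) — total 18+15+10+8+8 = 59 hours.
Column-greedy (each site in turn goes to its cheapest remaining crew) gives 102 hours, worse by 43.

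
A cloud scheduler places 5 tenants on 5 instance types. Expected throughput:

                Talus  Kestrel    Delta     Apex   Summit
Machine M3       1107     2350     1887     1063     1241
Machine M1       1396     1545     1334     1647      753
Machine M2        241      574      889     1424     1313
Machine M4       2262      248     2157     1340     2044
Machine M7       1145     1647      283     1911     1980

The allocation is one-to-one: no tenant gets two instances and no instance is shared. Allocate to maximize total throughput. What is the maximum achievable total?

Optimal: Talus→Machine M4 (2262 ops/s), Kestrel→Machine M3 (2350 ops/s), Delta→Machine M1 (1334 ops/s), Apex→Machine M2 (1424 ops/s), Summit→Machine M7 (1980 ops/s) — total 2262+2350+1334+1424+1980 = 9350 ops/s.
Column-greedy (each instance in turn goes to its best remaining tenant) gives 7855 ops/s, worse by 1495.
Next-best assignment: Talus→Machine M1, Kestrel→Machine M3, Delta→Machine M4, Apex→Machine M2, Summit→Machine M7 = 9307 ops/s.
Swapping Kestrel↔Apex (Kestrel→Machine M2 574 ops/s, Apex→Machine M3 1063 ops/s) loses 2137.
No other one-to-one assignment exceeds 9350 ops/s.

Maximum total: 9350 ops/s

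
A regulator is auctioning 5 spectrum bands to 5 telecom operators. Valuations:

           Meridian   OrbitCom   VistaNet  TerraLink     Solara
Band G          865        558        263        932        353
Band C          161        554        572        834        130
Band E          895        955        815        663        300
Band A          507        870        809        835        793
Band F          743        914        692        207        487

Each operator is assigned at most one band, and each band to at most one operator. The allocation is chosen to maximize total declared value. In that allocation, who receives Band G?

Optimal: Meridian→Band G ($865M), OrbitCom→Band F ($914M), VistaNet→Band E ($815M), TerraLink→Band C ($834M), Solara→Band A ($793M) — total 865+914+815+834+793 = $4221M.
Swapping Solara↔OrbitCom (Solara→Band F $487M, OrbitCom→Band A $870M) loses 350.
Meridian's own top band is Band E ($895M), but forcing Meridian→Band E and reassigning the rest optimally gives only $4106M — worse by 115.

Meridian receives Band G.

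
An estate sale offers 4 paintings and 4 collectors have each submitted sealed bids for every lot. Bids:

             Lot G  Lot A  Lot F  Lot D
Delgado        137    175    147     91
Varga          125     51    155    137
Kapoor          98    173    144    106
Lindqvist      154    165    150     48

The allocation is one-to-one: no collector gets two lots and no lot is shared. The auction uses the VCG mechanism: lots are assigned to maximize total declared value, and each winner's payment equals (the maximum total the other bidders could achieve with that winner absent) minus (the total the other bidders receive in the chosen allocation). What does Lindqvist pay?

Efficient allocation: Delgado→Lot F ($147), Varga→Lot D ($137), Kapoor→Lot A ($173), Lindqvist→Lot G ($154); total welfare W = $611.
Lindqvist receives Lot G at value $154, so the others get W − 154 = $457.
Without Lindqvist: best allocation of the remaining 3 bidders over all 4 lots is Delgado→Lot G ($137), Varga→Lot F ($155), Kapoor→Lot A ($173), total $465.
VCG payment = (others' best without Lindqvist) − (others' welfare with Lindqvist) = 465 − 457 = $8.

Lindqvist pays $8.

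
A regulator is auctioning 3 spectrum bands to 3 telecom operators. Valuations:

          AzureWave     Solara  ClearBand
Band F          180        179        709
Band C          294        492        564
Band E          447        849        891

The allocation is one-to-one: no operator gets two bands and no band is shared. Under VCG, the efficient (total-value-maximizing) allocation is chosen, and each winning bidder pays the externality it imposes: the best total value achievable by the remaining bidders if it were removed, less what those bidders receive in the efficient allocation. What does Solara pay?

Efficient allocation: AzureWave→Band C ($294M), Solara→Band E ($849M), ClearBand→Band F ($709M); total welfare W = $1852M.
Solara receives Band E at value $849M, so the others get W − 849 = $1003M.
Without Solara: best allocation of the remaining 2 bidders over all 3 bands is AzureWave→Band C ($294M), ClearBand→Band E ($891M), total $1185M.
VCG payment = (others' best without Solara) − (others' welfare with Solara) = 1185 − 1003 = $182M.

Solara pays $182M.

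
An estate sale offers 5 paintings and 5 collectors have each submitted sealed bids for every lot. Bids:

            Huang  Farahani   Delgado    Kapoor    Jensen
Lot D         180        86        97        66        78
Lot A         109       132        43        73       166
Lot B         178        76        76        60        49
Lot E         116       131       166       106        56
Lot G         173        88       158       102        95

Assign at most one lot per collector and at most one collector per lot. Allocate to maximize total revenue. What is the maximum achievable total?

Max total: $699

Optimal: Huang→Lot B ($178), Farahani→Lot E ($131), Delgado→Lot G ($158), Kapoor→Lot D ($66), Jensen→Lot A ($166) — total 178+131+158+66+166 = $699.
Checked against all permutations: $699 is optimal.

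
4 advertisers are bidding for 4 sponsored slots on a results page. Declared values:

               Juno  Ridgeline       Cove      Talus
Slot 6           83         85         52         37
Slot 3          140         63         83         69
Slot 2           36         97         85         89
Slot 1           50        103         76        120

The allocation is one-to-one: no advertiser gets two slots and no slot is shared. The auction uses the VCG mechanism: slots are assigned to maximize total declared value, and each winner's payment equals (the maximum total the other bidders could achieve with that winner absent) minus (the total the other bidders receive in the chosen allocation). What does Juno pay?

Juno pays $10.

Efficient allocation: Juno→Slot 3 ($140), Ridgeline→Slot 6 ($85), Cove→Slot 2 ($85), Talus→Slot 1 ($120); total welfare W = $430.
Juno receives Slot 3 at value $140, so the others get W − 140 = $290.
Without Juno: best allocation of the remaining 3 bidders over all 4 slots is Ridgeline→Slot 2 ($97), Cove→Slot 3 ($83), Talus→Slot 1 ($120), total $300.
VCG payment = (others' best without Juno) − (others' welfare with Juno) = 300 − 290 = $10.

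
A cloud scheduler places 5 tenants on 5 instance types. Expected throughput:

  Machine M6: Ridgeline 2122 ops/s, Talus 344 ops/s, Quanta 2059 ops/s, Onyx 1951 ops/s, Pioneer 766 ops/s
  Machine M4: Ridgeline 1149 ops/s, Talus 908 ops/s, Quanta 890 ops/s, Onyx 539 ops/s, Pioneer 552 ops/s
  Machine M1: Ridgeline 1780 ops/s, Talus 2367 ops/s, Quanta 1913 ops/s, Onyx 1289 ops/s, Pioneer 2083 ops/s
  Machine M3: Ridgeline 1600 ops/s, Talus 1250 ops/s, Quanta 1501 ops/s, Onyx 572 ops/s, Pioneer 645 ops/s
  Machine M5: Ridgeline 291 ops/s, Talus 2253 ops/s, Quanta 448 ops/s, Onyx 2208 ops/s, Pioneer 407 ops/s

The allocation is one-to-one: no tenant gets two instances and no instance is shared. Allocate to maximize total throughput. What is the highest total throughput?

Optimal: Ridgeline→Machine M4 (1149 ops/s), Talus→Machine M5 (2253 ops/s), Quanta→Machine M3 (1501 ops/s), Onyx→Machine M6 (1951 ops/s), Pioneer→Machine M1 (2083 ops/s) — total 1149+2253+1501+1951+2083 = 8937 ops/s.
Column-greedy (each instance in turn goes to its best remaining tenant) gives 8822 ops/s, worse by 115.
Swapping Pioneer↔Ridgeline (Pioneer→Machine M4 552 ops/s, Ridgeline→Machine M1 1780 ops/s) loses 900.
No other one-to-one assignment exceeds 8937 ops/s.

Maximum total: 8937 ops/s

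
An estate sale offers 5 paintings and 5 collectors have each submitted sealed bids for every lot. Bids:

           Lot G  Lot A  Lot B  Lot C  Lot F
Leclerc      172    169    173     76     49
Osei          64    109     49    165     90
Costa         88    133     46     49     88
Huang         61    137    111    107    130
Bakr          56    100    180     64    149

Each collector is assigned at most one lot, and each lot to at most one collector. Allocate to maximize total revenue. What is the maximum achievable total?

Max total: $780

Optimal: Leclerc→Lot G ($172), Osei→Lot C ($165), Costa→Lot A ($133), Huang→Lot F ($130), Bakr→Lot B ($180) — total 172+165+133+130+180 = $780.
Row-greedy (each collector in turn takes its best remaining lot) gives $657, worse by 123.
No other one-to-one assignment exceeds $780.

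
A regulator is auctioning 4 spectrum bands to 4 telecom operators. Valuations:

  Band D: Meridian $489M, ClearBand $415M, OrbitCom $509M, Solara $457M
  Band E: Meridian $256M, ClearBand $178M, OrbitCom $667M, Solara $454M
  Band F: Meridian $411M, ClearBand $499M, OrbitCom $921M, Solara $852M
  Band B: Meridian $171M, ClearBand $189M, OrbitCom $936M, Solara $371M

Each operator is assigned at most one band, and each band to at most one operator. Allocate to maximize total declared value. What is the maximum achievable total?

This is a one-to-one assignment (maximum-weight bipartite matching).
Optimal: Meridian→Band E ($256M), ClearBand→Band D ($415M), OrbitCom→Band B ($936M), Solara→Band F ($852M) — total 256+415+936+852 = $2459M.
Next-best assignment: Meridian→Band D, ClearBand→Band E, OrbitCom→Band B, Solara→Band F = $2455M.

Maximum total: $2459M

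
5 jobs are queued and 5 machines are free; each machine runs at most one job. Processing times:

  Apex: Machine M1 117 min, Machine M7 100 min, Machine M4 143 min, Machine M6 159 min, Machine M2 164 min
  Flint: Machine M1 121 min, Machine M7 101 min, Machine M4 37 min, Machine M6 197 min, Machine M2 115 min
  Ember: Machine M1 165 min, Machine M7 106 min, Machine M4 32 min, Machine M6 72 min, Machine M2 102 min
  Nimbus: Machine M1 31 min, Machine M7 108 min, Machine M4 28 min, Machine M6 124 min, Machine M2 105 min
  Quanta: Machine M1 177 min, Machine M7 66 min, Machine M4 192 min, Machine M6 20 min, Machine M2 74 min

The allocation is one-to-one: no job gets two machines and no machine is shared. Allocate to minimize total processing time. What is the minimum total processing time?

Optimal: Apex→Machine M7 (100 min), Flint→Machine M4 (37 min), Ember→Machine M2 (102 min), Nimbus→Machine M1 (31 min), Quanta→Machine M6 (20 min) — total 100+37+102+31+20 = 290 min.
Checked against all permutations: 290 min is optimal.

Min total: 290 min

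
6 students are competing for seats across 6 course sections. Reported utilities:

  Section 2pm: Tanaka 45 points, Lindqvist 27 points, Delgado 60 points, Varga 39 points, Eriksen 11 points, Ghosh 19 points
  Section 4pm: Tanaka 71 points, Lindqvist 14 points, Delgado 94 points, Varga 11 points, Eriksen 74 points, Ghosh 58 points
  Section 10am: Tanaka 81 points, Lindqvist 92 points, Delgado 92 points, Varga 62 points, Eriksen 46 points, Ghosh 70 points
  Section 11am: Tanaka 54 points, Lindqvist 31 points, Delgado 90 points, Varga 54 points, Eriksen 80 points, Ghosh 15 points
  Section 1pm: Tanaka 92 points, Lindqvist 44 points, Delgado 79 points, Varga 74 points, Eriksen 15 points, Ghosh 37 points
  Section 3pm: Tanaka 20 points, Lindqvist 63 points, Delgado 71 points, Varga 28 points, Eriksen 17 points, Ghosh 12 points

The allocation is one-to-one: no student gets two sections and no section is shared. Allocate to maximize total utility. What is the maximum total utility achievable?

This is a one-to-one assignment (maximum-weight bipartite matching).
Optimal: Tanaka→Section 1pm (92 points), Lindqvist→Section 3pm (63 points), Delgado→Section 4pm (94 points), Varga→Section 2pm (39 points), Eriksen→Section 11am (80 points), Ghosh→Section 10am (70 points) — total 92+63+94+39+80+70 = 438 points.
Column-greedy (each section in turn goes to its best remaining student) gives 366 points, worse by 72.

Max total: 438 points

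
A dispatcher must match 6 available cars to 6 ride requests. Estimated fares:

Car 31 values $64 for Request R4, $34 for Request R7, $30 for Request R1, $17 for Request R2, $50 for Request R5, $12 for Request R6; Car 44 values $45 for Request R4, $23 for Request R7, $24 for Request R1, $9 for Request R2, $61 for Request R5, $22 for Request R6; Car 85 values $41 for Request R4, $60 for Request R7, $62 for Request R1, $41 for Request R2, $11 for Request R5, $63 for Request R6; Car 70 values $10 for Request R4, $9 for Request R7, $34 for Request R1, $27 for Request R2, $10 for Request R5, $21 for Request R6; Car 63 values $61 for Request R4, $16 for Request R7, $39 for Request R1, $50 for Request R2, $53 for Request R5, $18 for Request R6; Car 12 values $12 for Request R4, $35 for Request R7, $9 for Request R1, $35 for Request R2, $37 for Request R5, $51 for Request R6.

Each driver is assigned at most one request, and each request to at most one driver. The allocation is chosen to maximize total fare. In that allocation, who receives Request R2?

Car 63 receives Request R2.

Optimal: Car 31→Request R4 ($64), Car 44→Request R5 ($61), Car 85→Request R7 ($60), Car 70→Request R1 ($34), Car 63→Request R2 ($50), Car 12→Request R6 ($51) — total 64+61+60+34+50+51 = $320.
Car 63's own top request is Request R4 ($61), but forcing Car 63→Request R4 and reassigning the rest optimally gives only $296 — worse by 24.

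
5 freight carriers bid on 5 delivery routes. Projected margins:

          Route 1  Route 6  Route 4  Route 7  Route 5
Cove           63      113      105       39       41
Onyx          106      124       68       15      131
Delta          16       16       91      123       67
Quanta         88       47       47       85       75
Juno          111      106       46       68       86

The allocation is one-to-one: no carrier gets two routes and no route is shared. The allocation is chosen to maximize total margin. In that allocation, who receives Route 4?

Cove receives Route 4.

Optimal: Cove→Route 4 ($105k), Onyx→Route 5 ($131k), Delta→Route 7 ($123k), Quanta→Route 1 ($88k), Juno→Route 6 ($106k) — total 105+131+123+88+106 = $553k.
Cove's own top route is Route 6 ($113k), but forcing Cove→Route 6 and reassigning the rest optimally gives only $531k — worse by 22.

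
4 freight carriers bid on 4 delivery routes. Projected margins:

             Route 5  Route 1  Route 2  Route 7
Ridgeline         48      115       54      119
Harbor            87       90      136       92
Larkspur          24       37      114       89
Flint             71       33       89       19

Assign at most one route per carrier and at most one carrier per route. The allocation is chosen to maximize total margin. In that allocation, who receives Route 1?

Optimal: Ridgeline→Route 1 ($115k), Harbor→Route 2 ($136k), Larkspur→Route 7 ($89k), Flint→Route 5 ($71k) — total 115+136+89+71 = $411k.
Max-entry greedy (repeatedly take the single best remaining cell) gives $363k, worse by 48.
Every other assignment is strictly worse.
Ridgeline's own top route is Route 7 ($119k), but forcing Ridgeline→Route 7 and reassigning the rest optimally gives only $394k — worse by 17.

Ridgeline receives Route 1.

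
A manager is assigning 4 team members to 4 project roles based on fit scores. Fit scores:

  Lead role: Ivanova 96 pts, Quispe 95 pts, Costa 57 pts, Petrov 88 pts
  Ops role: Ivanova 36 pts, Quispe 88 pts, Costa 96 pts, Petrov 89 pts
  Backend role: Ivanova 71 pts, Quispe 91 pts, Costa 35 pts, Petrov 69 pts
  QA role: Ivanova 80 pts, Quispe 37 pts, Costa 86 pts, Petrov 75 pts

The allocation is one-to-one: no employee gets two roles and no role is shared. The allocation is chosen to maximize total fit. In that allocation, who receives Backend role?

Quispe receives Backend role.

Optimal: Ivanova→Lead role (96 pts), Quispe→Backend role (91 pts), Costa→QA role (86 pts), Petrov→Ops role (89 pts) — total 96+91+86+89 = 362 pts.
Max-entry greedy (repeatedly take the single best remaining cell) gives 358 pts, worse by 4.
Next-best assignment: Ivanova→Lead role, Quispe→Backend role, Costa→Ops role, Petrov→QA role = 358 pts.
No other one-to-one assignment exceeds 362 pts.
Quispe's own top role is Lead role (95 pts), but forcing Quispe→Lead role and reassigning the rest optimally gives only 341 pts — worse by 21.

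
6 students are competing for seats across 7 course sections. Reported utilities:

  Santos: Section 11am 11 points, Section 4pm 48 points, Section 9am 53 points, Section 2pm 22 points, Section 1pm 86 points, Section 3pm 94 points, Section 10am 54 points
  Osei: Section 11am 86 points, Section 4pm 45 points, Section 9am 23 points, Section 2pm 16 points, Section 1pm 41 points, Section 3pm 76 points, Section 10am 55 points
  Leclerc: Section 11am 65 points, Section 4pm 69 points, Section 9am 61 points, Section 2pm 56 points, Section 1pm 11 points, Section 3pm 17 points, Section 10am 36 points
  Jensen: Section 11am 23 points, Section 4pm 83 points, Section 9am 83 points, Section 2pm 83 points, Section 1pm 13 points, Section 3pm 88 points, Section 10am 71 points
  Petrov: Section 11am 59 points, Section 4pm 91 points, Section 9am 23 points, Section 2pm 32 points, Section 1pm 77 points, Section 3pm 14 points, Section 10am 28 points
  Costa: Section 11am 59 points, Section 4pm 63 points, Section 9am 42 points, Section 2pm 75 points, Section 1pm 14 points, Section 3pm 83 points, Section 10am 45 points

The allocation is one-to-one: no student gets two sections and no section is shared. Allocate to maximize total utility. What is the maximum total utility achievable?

Max total: 490 points

Optimal: Santos→Section 1pm (86 points), Osei→Section 11am (86 points), Leclerc→Section 9am (61 points), Jensen→Section 2pm (83 points), Petrov→Section 4pm (91 points), Costa→Section 3pm (83 points) — total 86+86+61+83+91+83 = 490 points.
Row-greedy (each student in turn takes its best remaining section) gives 484 points, worse by 6.
Next-best assignment: Santos→Section 1pm, Osei→Section 11am, Leclerc→Section 9am, Jensen→Section 3pm, Petrov→Section 4pm, Costa→Section 2pm = 487 points.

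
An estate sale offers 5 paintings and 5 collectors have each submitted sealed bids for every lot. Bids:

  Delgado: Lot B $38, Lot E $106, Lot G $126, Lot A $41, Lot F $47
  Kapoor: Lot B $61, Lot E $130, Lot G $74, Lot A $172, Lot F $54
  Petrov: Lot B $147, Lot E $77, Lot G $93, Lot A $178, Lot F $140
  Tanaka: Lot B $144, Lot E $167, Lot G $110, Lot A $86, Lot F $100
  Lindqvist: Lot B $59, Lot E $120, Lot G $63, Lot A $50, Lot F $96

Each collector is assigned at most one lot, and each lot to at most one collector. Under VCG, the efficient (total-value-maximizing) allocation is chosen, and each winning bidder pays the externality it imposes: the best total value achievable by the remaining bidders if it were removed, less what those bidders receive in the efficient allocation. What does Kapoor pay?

Efficient allocation: Delgado→Lot G ($126), Kapoor→Lot A ($172), Petrov→Lot B ($147), Tanaka→Lot E ($167), Lindqvist→Lot F ($96); total welfare W = $708.
Kapoor receives Lot A at value $172, so the others get W − 172 = $536.
Without Kapoor: best allocation of the remaining 4 bidders over all 5 lots is Delgado→Lot G ($126), Petrov→Lot A ($178), Tanaka→Lot B ($144), Lindqvist→Lot E ($120), total $568.
VCG payment = (others' best without Kapoor) − (others' welfare with Kapoor) = 568 − 536 = $32.

Kapoor pays $32.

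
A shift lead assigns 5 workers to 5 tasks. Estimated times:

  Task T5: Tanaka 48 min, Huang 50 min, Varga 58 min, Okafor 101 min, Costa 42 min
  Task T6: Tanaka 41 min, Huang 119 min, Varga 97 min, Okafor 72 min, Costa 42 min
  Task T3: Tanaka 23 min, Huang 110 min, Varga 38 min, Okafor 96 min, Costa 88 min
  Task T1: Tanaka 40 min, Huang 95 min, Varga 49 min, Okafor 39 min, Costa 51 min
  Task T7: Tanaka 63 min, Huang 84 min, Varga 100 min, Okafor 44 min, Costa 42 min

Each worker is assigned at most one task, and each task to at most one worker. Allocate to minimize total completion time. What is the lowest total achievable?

Min total: 208 min

This is a one-to-one assignment (minimum-cost bipartite matching).
Optimal: Tanaka→Task T3 (23 min), Huang→Task T5 (50 min), Varga→Task T1 (49 min), Okafor→Task T7 (44 min), Costa→Task T6 (42 min) — total 23+50+49+44+42 = 208 min.
Swapping Varga↔Costa (Varga→Task T6 97 min, Costa→Task T1 51 min) adds 57.
Every other assignment is strictly worse.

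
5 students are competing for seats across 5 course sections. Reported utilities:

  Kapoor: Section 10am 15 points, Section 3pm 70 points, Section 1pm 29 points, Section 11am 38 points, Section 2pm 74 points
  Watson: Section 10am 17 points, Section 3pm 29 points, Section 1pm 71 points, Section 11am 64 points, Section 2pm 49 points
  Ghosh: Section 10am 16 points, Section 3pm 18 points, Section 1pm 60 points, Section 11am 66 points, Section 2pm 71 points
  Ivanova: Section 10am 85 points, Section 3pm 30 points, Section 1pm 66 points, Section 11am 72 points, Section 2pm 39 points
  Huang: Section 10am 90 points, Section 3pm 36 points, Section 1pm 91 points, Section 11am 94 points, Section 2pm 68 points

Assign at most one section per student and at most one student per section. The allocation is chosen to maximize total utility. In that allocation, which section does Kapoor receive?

Optimal: Kapoor→Section 3pm (70 points), Watson→Section 1pm (71 points), Ghosh→Section 2pm (71 points), Ivanova→Section 10am (85 points), Huang→Section 11am (94 points) — total 70+71+71+85+94 = 391 points.
Row-greedy (each student in turn takes its best remaining section) gives 332 points, worse by 59.
Next-best assignment: Kapoor→Section 3pm, Watson→Section 11am, Ghosh→Section 2pm, Ivanova→Section 10am, Huang→Section 1pm = 381 points.
Swapping Ivanova↔Watson (Ivanova→Section 1pm 66 points, Watson→Section 10am 17 points) loses 73.
No other one-to-one assignment exceeds 391 points.
Kapoor's own top section is Section 2pm (74 points), but forcing Kapoor→Section 2pm and reassigning the rest optimally gives only 345 points — worse by 46.

Kapoor receives Section 3pm.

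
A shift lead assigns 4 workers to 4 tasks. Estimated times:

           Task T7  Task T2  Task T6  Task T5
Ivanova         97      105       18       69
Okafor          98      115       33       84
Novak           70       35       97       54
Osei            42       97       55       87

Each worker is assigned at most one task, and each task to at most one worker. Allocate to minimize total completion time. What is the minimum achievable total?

Min total: 179 min

This is the linear assignment problem.
Optimal: Ivanova→Task T6 (18 min), Okafor→Task T5 (84 min), Novak→Task T2 (35 min), Osei→Task T7 (42 min) — total 18+84+35+42 = 179 min.
No other one-to-one assignment undercuts 179 min.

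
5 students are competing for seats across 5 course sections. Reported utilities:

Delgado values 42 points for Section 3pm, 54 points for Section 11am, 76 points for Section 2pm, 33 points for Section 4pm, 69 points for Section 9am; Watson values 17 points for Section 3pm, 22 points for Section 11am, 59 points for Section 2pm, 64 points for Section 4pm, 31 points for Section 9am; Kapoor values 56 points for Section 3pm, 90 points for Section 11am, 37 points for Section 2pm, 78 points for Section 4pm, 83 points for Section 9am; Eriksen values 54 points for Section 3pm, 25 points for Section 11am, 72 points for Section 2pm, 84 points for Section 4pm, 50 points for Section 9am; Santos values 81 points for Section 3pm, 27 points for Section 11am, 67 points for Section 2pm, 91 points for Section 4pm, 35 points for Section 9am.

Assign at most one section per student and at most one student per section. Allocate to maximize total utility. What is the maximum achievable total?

Maximum total: 383 points

Optimal: Delgado→Section 9am (69 points), Watson→Section 2pm (59 points), Kapoor→Section 11am (90 points), Eriksen→Section 4pm (84 points), Santos→Section 3pm (81 points) — total 69+59+90+84+81 = 383 points.
Next-best assignment: Delgado→Section 9am, Watson→Section 4pm, Kapoor→Section 11am, Eriksen→Section 2pm, Santos→Section 3pm = 376 points.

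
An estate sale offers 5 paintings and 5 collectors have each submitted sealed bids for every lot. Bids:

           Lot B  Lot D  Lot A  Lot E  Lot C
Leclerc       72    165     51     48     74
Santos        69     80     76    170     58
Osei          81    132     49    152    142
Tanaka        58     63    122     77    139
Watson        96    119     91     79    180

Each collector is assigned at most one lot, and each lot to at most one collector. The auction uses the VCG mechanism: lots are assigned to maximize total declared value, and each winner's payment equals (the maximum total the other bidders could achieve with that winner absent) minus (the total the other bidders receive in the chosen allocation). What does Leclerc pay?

Efficient allocation: Leclerc→Lot D ($165), Santos→Lot E ($170), Osei→Lot B ($81), Tanaka→Lot A ($122), Watson→Lot C ($180); total welfare W = $718.
Leclerc receives Lot D at value $165, so the others get W − 165 = $553.
Without Leclerc: best allocation of the remaining 4 bidders over all 5 lots is Santos→Lot E ($170), Osei→Lot D ($132), Tanaka→Lot A ($122), Watson→Lot C ($180), total $604.
VCG payment = (others' best without Leclerc) − (others' welfare with Leclerc) = 604 − 553 = $51.

Leclerc pays $51.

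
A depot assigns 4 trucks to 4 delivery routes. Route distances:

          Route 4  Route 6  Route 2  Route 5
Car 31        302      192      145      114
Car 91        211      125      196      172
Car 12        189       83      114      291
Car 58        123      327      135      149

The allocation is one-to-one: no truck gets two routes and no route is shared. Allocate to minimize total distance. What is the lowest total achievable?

Optimal: Car 31→Route 5 (114 km), Car 91→Route 6 (125 km), Car 12→Route 2 (114 km), Car 58→Route 4 (123 km) — total 114+125+114+123 = 476 km.
Column-greedy (each route in turn goes to its cheapest remaining truck) gives 523 km, worse by 47.

Min total: 476 km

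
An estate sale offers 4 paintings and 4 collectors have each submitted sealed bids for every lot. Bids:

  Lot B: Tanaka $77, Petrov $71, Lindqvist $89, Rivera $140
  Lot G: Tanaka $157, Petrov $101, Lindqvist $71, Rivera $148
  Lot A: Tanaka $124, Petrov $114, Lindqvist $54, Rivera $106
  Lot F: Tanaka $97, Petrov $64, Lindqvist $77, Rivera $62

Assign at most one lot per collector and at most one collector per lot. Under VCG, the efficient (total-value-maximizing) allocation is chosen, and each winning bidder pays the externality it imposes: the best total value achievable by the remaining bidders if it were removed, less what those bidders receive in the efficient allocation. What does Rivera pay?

Efficient allocation: Tanaka→Lot G ($157), Petrov→Lot A ($114), Lindqvist→Lot F ($77), Rivera→Lot B ($140); total welfare W = $488.
Rivera receives Lot B at value $140, so the others get W − 140 = $348.
Without Rivera: best allocation of the remaining 3 bidders over all 4 lots is Tanaka→Lot G ($157), Petrov→Lot A ($114), Lindqvist→Lot B ($89), total $360.
VCG payment = (others' best without Rivera) − (others' welfare with Rivera) = 360 − 348 = $12.

Rivera pays $12.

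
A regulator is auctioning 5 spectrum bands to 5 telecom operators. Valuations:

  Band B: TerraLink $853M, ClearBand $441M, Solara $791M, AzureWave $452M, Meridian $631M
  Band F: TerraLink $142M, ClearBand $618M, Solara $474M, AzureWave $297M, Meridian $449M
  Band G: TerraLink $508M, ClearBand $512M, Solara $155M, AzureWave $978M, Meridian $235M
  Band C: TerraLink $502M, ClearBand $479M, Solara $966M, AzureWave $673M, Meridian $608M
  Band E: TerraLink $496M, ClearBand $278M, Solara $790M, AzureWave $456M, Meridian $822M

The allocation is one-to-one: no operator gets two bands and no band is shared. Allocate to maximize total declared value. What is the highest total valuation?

Max total: $4237M

Treat this as an assignment problem: match each operator to one band.
Optimal: TerraLink→Band B ($853M), ClearBand→Band F ($618M), Solara→Band C ($966M), AzureWave→Band G ($978M), Meridian→Band E ($822M) — total 853+618+966+978+822 = $4237M.
Next-best assignment: TerraLink→Band B, ClearBand→Band F, Solara→Band E, AzureWave→Band G, Meridian→Band C = $3847M.
Checked against all permutations: $4237M is optimal.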